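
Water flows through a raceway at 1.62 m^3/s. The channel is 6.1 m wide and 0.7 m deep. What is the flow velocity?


Cross-sectional area = W * d = 6.1 * 0.7 = 4.27 m^2
Velocity = Q / A = 1.62 / 4.27 = 0.379391 m/s

0.379391 m/s


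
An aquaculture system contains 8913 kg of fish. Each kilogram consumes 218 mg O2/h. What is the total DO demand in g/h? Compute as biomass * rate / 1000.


Total O2 consumption (mg/h) = 8913 kg * 218 mg/(kg*h) = 1943034 mg/h
Convert to g/h: 1943034 / 1000 = 1943.034 g/h

1943.034 g/h


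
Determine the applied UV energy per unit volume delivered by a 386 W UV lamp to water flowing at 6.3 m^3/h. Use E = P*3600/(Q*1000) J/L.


Energy delivered per hour = 386 W * 3600 s = 1389600 J/h
Volume treated per hour = 6.3 m^3/h * 1000 = 6300 L/h
dose = 1389600 / 6300 = 220.571 J/L

220.571 J/L


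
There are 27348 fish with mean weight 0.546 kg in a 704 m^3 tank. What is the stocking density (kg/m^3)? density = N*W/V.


Total biomass = 27348 fish * 0.546 kg = 14932.008 kg
Density = total biomass / volume = 14932.008 / 704 = 21.2102 kg/m^3

21.2102 kg/m^3


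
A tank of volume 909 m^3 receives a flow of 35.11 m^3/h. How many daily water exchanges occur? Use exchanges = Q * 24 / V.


Daily flow volume = 35.11 m^3/h * 24 h = 842.64 m^3/day
Exchanges = daily flow / tank volume = 842.64 / 909 = 0.926997 exchanges/day

0.926997 exchanges/day


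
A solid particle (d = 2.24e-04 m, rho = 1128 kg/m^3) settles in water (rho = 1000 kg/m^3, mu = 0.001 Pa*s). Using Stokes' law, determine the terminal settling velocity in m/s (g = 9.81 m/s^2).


Density difference: rho_p - rho_f = 1128 - 1000 = 128 kg/m^3
d^2 = (2.24e-04)^2 = 5.0176e-08 m^2
Numerator = (rho_p - rho_f) * g * d^2 = 128 * 9.81 * 5.0176e-08 = 6.3005e-05
Denominator = 18 * mu = 18 * 0.001 = 0.018
v_s = 6.3005e-05 / 0.018 = 0.00350028 m/s
Check: Re = rho_f * v_s * d / mu = 1000 * 0.00350028 * 2.24e-04 / 0.001 = 0.784 < 1, so Stokes' law applies.

0.00350028 m/s


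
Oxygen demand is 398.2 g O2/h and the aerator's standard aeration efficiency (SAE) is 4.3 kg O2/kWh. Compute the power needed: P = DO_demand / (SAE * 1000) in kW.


SAE in g O2/kWh = 4.3 * 1000 = 4300 g/kWh
P = DO_demand / SAE_g = 398.2 / 4300 = 0.0926047 kW

0.0926047 kW


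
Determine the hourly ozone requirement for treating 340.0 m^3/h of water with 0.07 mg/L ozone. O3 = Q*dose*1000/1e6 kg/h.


O3 demand (mg/h) = Q * dose * 1000 = 340.0 * 0.07 * 1000 = 23800 mg/h
Convert mg to kg: 23800 / 1e6 = 0.0238 kg/h

0.0238 kg/h


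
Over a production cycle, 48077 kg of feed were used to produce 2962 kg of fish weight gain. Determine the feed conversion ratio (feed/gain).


FCR = feed consumed / weight gained
FCR = 48077 kg / 2962 kg = 16.2313

16.2313


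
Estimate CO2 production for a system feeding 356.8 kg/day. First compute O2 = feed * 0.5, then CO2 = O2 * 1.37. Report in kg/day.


O2 = 356.8 * 0.5 = 178.4
CO2 = 178.4 * 1.37 = 244.408

244.408 kg/day


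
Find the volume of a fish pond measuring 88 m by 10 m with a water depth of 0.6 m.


Base area = L * W = 88 * 10 = 880 m^2
Volume = area * depth = 880 * 0.6 = 528 m^3

528 m^3


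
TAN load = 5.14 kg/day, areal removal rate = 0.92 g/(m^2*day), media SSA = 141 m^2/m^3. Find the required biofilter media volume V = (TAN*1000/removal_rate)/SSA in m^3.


A = 5.14*1000 / 0.92 = 5586.9565 m^2
V = 5586.9565 / 141 = 39.6238

39.6238 m^3


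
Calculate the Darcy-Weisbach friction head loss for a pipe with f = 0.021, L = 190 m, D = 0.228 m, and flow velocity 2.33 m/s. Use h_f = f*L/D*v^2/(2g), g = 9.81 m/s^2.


v^2 = 2.33^2 = 5.4289 m^2/s^2
L/D = 190/0.228 = 833.33333
h_f = f*(L/D)*v^2/(2g) = 0.021 * 833.33333 * 5.4289 / 19.62 = 4.84229 m

4.84229 m


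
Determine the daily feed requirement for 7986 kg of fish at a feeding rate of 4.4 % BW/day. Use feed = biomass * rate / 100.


Feeding rate fraction = 4.4% / 100 = 0.044
Daily feed = 7986 kg * 0.044 = 351.384 kg/day

351.384 kg/day


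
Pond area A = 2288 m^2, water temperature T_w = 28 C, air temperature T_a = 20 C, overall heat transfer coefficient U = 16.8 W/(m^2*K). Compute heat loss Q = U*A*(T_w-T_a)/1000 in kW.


Temperature difference dT = 28 - 20 = 8 K
Heat loss (W) = U * A * dT = 16.8 * 2288 * 8 = 307507.2 W
Convert to kW: 307507.2 / 1000 = 307.5072 kW

307.5072 kW


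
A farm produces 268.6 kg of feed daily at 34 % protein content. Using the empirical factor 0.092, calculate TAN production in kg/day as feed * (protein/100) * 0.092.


Protein in feed = 268.6 * 34/100 = 91.324 kg/day
TAN = protein * 0.092 = 91.324 * 0.092 = 8.401808 kg/day

8.401808 kg/day


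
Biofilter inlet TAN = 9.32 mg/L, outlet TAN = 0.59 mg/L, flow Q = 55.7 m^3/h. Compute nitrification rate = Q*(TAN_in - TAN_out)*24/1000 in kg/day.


Concentration drop: TAN_in - TAN_out = 9.32 - 0.59 = 8.73 mg/L
Hourly TAN removed = Q * dTAN = 55.7 m^3/h * 8.73 mg/L = 486.261 g/h  (m^3/h * mg/L = g/h)
Daily TAN removed = 486.261 * 24 = 11670.264 g/day
Convert to kg/day: 11670.264 / 1000 = 11.670264 kg/day

11.670264 kg/day


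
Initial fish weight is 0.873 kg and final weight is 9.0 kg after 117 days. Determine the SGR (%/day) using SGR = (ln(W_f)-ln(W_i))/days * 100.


ln(W_f) = ln(9.0) = 2.1972246
ln(W_i) = ln(0.873) = -0.13581972
ln(W_f) - ln(W_i) = 2.1972246 - -0.13581972 = 2.3330443
SGR = 2.3330443 / 117 * 100 = 1.99405 %/day

1.99405 %/day


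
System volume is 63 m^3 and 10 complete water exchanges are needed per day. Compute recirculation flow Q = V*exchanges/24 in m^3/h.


Daily recirculation volume = 63 m^3 * 10 = 630 m^3/day
Flow rate Q = daily volume / 24 h = 630 / 24 = 26.25 m^3/h

26.25 m^3/h


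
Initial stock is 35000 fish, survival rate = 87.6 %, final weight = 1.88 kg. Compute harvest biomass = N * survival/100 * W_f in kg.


Survivors = 35000 * 87.6/100 = 30660 fish
Harvest biomass = survivors * W_f = 30660 * 1.88 = 57640.8 kg

57640.8 kg


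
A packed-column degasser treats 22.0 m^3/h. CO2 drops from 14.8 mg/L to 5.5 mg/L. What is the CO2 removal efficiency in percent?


CO2_out / CO2_in = 5.5 / 14.8 = 0.37162162
Fraction remaining = 0.37162162
efficiency = (1 - 0.37162162) * 100 = 62.8378 %

62.8378 %


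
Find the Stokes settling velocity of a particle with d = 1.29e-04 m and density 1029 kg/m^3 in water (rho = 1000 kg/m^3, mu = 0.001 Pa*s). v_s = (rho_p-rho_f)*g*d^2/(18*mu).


Density difference: rho_p - rho_f = 1029 - 1000 = 29 kg/m^3
d^2 = (1.29e-04)^2 = 1.6641e-08 m^2
Numerator = (rho_p - rho_f) * g * d^2 = 29 * 9.81 * 1.6641e-08 = 4.7341981e-06
Denominator = 18 * mu = 18 * 0.001 = 0.018
v_s = 4.7341981e-06 / 0.018 = 2.63011e-04 m/s
Check: Re = rho_f * v_s * d / mu = 1000 * 2.63011e-04 * 1.29e-04 / 0.001 = 0.0339 < 1, so Stokes' law applies.

2.63011e-04 m/s


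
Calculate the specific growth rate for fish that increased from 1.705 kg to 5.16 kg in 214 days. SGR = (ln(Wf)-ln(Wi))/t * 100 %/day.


ln(W_f) = ln(5.16) = 1.6409366
ln(W_i) = ln(1.705) = 0.53356511
ln(W_f) - ln(W_i) = 1.6409366 - 0.53356511 = 1.1073715
SGR = 1.1073715 / 214 * 100 = 0.517463 %/day

0.517463 %/day


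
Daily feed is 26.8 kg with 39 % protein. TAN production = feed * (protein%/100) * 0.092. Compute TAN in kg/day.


Protein in feed = 26.8 * 39/100 = 10.452 kg/day
TAN = protein * 0.092 = 10.452 * 0.092 = 0.961584 kg/day

0.961584 kg/day


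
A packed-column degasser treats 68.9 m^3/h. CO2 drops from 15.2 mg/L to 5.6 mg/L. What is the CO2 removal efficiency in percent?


CO2_out / CO2_in = 5.6 / 15.2 = 0.36842105
Fraction remaining = 0.36842105
efficiency = (1 - 0.36842105) * 100 = 63.1579 %

63.1579 %


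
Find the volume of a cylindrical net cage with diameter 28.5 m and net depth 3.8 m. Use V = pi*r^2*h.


r = d/2 = 28.5/2 = 14.25 m
Base area = pi*r^2 = pi*14.25^2 = 637.93966 m^2
Volume = 637.93966 * 3.8 = 2424.17 m^3

2424.17 m^3


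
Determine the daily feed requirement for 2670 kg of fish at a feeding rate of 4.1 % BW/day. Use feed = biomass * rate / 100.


Feeding rate fraction = 4.1% / 100 = 0.041
Daily feed = 2670 kg * 0.041 = 109.47 kg/day

109.47 kg/day


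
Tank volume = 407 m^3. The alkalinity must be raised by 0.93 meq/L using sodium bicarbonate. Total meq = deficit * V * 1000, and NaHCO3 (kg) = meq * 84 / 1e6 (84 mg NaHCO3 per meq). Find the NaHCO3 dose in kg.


Tank volume in L = 407 m^3 * 1000 = 407000 L
Total meq required = 0.93 meq/L * 407000 L = 378510 meq
NaHCO3 mass = 378510 meq * 84 mg/meq / 1e6 = 31.7948 kg

31.7948 kg


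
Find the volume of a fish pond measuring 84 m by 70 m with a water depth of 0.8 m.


Base area = L * W = 84 * 70 = 5880 m^2
Volume = area * depth = 5880 * 0.8 = 4704 m^3

4704 m^3


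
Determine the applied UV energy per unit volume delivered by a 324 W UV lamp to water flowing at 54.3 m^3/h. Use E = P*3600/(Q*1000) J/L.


Energy delivered per hour = 324 W * 3600 s = 1166400 J/h
Volume treated per hour = 54.3 m^3/h * 1000 = 54300 L/h
dose = 1166400 / 54300 = 21.4807 J/L

21.4807 J/L


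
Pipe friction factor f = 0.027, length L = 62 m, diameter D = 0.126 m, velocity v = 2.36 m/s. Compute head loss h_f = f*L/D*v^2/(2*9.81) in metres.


v^2 = 2.36^2 = 5.5696 m^2/s^2
L/D = 62/0.126 = 492.06349
h_f = f*(L/D)*v^2/(2g) = 0.027 * 492.06349 * 5.5696 / 19.62 = 3.77146 m

3.77146 m


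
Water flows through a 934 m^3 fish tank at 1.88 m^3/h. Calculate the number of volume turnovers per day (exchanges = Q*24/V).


Daily flow volume = 1.88 m^3/h * 24 h = 45.12 m^3/day
Exchanges = daily flow / tank volume = 45.12 / 934 = 0.0483084 exchanges/day

0.0483084 exchanges/day


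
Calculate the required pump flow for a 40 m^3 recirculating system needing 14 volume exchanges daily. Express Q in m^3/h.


Daily recirculation volume = 40 m^3 * 14 = 560 m^3/day
Flow rate Q = daily volume / 24 h = 560 / 24 = 23.3333 m^3/h

23.3333 m^3/h


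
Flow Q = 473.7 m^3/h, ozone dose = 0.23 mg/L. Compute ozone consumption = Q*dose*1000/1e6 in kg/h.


O3 demand (mg/h) = Q * dose * 1000 = 473.7 * 0.23 * 1000 = 108951 mg/h
Convert mg to kg: 108951 / 1e6 = 0.108951 kg/h

0.108951 kg/h


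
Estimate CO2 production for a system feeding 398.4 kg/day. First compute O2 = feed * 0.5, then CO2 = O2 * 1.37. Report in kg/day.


O2 = 398.4 * 0.5 = 199.2
CO2 = 199.2 * 1.37 = 272.904

272.904 kg/day


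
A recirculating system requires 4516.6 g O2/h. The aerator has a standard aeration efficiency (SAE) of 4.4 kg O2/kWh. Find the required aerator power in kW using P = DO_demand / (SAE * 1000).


SAE in g O2/kWh = 4.4 * 1000 = 4400 g/kWh
P = DO_demand / SAE_g = 4516.6 / 4400 = 1.0265 kW

1.0265 kW


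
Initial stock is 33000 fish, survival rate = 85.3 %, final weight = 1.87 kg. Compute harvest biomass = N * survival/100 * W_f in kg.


Survivors = 33000 * 85.3/100 = 28149 fish
Harvest biomass = survivors * W_f = 28149 * 1.87 = 52638.63 kg

52638.63 kg


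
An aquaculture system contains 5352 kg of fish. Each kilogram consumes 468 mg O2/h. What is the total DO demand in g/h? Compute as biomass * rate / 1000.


Total O2 consumption (mg/h) = 5352 kg * 468 mg/(kg*h) = 2504736 mg/h
Convert to g/h: 2504736 / 1000 = 2504.736 g/h

2504.736 g/h


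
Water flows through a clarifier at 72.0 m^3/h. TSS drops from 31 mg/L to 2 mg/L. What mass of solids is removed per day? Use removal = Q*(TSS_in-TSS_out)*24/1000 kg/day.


Concentration drop: TSS_in - TSS_out = 31 - 2 = 29 mg/L
Hourly solids removed = Q * dTSS = 72.0 m^3/h * 29 mg/L = 2088 g/h  (m^3/h * mg/L = g/h)
Daily solids removed = 2088 * 24 = 50112 g/day
Convert g to kg: 50112 / 1000 = 50.112 kg/day

50.112 kg/day


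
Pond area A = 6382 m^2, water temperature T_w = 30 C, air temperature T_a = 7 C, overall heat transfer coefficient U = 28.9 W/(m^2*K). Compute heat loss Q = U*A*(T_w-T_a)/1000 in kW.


Temperature difference dT = 30 - 7 = 23 K
Heat loss (W) = U * A * dT = 28.9 * 6382 * 23 = 4242115.4 W
Convert to kW: 4242115.4 / 1000 = 4242.1154 kW

4242.1154 kW


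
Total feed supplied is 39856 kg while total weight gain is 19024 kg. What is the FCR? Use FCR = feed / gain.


FCR = feed consumed / weight gained
FCR = 39856 kg / 19024 kg = 2.09504

2.09504


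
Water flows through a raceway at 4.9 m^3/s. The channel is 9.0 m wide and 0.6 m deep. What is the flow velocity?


Cross-sectional area = W * d = 9.0 * 0.6 = 5.4 m^2
Velocity = Q / A = 4.9 / 5.4 = 0.907407 m/s

0.907407 m/s


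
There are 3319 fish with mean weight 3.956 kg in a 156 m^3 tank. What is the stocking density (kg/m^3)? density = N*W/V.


Total biomass = 3319 fish * 3.956 kg = 13129.964 kg
Density = total biomass / volume = 13129.964 / 156 = 84.1664 kg/m^3

84.1664 kg/m^3


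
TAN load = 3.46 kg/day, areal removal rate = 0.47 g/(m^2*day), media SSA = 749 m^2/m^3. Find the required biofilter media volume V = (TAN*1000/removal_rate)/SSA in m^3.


A = 3.46*1000 / 0.47 = 7361.7021 m^2
V = 7361.7021 / 749 = 9.82871

9.82871 m^3


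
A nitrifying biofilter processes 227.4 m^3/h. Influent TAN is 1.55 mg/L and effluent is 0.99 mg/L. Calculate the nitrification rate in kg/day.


Concentration drop: TAN_in - TAN_out = 1.55 - 0.99 = 0.56 mg/L
Hourly TAN removed = Q * dTAN = 227.4 m^3/h * 0.56 mg/L = 127.344 g/h  (m^3/h * mg/L = g/h)
Daily TAN removed = 127.344 * 24 = 3056.256 g/day
Convert to kg/day: 3056.256 / 1000 = 3.056256 kg/day

3.056256 kg/day


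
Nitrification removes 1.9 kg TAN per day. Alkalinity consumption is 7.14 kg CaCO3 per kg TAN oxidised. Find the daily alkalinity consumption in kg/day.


Alkalinity factor: 7.14 kg CaCO3 consumed per kg TAN nitrified
alk = 1.9 kg TAN * 7.14 = 13.566 kg CaCO3/day

13.566 kg CaCO3/day


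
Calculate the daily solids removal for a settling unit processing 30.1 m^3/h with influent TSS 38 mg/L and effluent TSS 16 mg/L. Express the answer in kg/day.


Concentration drop: TSS_in - TSS_out = 38 - 16 = 22 mg/L
Hourly solids removed = Q * dTSS = 30.1 m^3/h * 22 mg/L = 662.2 g/h  (m^3/h * mg/L = g/h)
Daily solids removed = 662.2 * 24 = 15892.8 g/day
Convert g to kg: 15892.8 / 1000 = 15.8928 kg/day

15.8928 kg/day


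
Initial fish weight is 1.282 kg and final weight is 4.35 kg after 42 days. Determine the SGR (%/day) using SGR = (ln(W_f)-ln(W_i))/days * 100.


ln(W_f) = ln(4.35) = 1.4701758
ln(W_i) = ln(1.282) = 0.24842136
ln(W_f) - ln(W_i) = 1.4701758 - 0.24842136 = 1.2217544
SGR = 1.2217544 / 42 * 100 = 2.90894 %/day

2.90894 %/day


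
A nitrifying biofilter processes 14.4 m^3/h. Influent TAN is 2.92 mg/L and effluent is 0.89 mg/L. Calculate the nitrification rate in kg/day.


Concentration drop: TAN_in - TAN_out = 2.92 - 0.89 = 2.03 mg/L
Hourly TAN removed = Q * dTAN = 14.4 m^3/h * 2.03 mg/L = 29.232 g/h  (m^3/h * mg/L = g/h)
Daily TAN removed = 29.232 * 24 = 701.568 g/day
Convert to kg/day: 701.568 / 1000 = 0.701568 kg/day

0.701568 kg/day


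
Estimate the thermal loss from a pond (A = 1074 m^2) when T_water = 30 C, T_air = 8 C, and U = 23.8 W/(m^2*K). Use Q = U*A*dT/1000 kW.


Temperature difference dT = 30 - 8 = 22 K
Heat loss (W) = U * A * dT = 23.8 * 1074 * 22 = 562346.4 W
Convert to kW: 562346.4 / 1000 = 562.3464 kW

562.3464 kW


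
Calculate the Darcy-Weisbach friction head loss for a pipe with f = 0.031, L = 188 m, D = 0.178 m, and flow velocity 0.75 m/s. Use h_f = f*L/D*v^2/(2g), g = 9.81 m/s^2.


v^2 = 0.75^2 = 0.5625 m^2/s^2
L/D = 188/0.178 = 1056.1798
h_f = f*(L/D)*v^2/(2g) = 0.031 * 1056.1798 * 0.5625 / 19.62 = 0.938692 m

0.938692 m


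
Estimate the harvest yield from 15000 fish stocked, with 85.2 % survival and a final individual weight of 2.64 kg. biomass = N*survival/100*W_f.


Survivors = 15000 * 85.2/100 = 12780 fish
Harvest biomass = survivors * W_f = 12780 * 2.64 = 33739.2 kg

33739.2 kg


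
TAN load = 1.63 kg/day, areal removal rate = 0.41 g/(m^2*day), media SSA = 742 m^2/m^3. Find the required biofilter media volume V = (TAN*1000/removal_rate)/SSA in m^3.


A = 1.63*1000 / 0.41 = 3975.6098 m^2
V = 3975.6098 / 742 = 5.35796

5.35796 m^3


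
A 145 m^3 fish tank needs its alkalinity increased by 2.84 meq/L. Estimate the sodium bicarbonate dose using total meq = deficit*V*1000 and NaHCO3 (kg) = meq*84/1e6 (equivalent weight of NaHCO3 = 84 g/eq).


Tank volume in L = 145 m^3 * 1000 = 145000 L
Total meq required = 2.84 meq/L * 145000 L = 411800 meq
NaHCO3 mass = 411800 meq * 84 mg/meq / 1e6 = 34.5912 kg

34.5912 kg


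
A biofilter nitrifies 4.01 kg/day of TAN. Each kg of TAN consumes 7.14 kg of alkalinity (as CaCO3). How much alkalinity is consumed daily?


Alkalinity factor: 7.14 kg CaCO3 consumed per kg TAN nitrified
alk = 4.01 kg TAN * 7.14 = 28.6314 kg CaCO3/day

28.6314 kg CaCO3/day


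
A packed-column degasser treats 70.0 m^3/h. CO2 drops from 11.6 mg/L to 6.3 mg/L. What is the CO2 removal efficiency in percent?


CO2_out / CO2_in = 6.3 / 11.6 = 0.54310345
Fraction remaining = 0.54310345
efficiency = (1 - 0.54310345) * 100 = 45.6897 %

45.6897 %


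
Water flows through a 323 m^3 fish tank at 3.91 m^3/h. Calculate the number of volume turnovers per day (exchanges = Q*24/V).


Daily flow volume = 3.91 m^3/h * 24 h = 93.84 m^3/day
Exchanges = daily flow / tank volume = 93.84 / 323 = 0.290526 exchanges/day

0.290526 exchanges/day


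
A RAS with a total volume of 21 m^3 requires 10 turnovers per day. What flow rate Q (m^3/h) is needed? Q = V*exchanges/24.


Daily recirculation volume = 21 m^3 * 10 = 210 m^3/day
Flow rate Q = daily volume / 24 h = 210 / 24 = 8.75 m^3/h

8.75 m^3/h


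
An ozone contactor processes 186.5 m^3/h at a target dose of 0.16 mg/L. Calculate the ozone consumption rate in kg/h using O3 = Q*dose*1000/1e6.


O3 demand (mg/h) = Q * dose * 1000 = 186.5 * 0.16 * 1000 = 29840 mg/h
Convert mg to kg: 29840 / 1e6 = 0.02984 kg/h

0.02984 kg/h


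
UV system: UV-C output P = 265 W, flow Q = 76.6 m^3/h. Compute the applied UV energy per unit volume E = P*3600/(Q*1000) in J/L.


Energy delivered per hour = 265 W * 3600 s = 954000 J/h
Volume treated per hour = 76.6 m^3/h * 1000 = 76600 L/h
dose = 954000 / 76600 = 12.4543 J/L

12.4543 J/L


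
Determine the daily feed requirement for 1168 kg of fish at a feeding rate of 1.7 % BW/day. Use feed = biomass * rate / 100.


Feeding rate fraction = 1.7% / 100 = 0.017
Daily feed = 1168 kg * 0.017 = 19.856 kg/day

19.856 kg/day


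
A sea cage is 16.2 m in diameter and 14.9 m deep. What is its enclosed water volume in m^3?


r = d/2 = 16.2/2 = 8.1 m
Base area = pi*r^2 = pi*8.1^2 = 206.11989 m^2
Volume = 206.11989 * 14.9 = 3071.19 m^3

3071.19 m^3


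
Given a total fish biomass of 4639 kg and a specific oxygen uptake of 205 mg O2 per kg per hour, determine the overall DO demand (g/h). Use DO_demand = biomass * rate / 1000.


Total O2 consumption (mg/h) = 4639 kg * 205 mg/(kg*h) = 950995 mg/h
Convert to g/h: 950995 / 1000 = 950.995 g/h

950.995 g/h


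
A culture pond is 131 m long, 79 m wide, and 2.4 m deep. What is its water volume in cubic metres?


Base area = L * W = 131 * 79 = 10349 m^2
Volume = area * depth = 10349 * 2.4 = 24837.6 m^3

24837.6 m^3


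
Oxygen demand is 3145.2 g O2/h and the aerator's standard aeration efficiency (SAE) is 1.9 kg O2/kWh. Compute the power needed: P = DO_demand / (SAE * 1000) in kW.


SAE in g O2/kWh = 1.9 * 1000 = 1900 g/kWh
P = DO_demand / SAE_g = 3145.2 / 1900 = 1.65537 kW

1.65537 kW


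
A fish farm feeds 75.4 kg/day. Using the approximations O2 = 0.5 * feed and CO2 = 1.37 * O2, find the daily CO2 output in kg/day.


O2 = 75.4 * 0.5 = 37.7
CO2 = 37.7 * 1.37 = 51.649

51.649 kg/day


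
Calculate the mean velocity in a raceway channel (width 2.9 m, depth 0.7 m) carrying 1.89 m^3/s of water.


Cross-sectional area = W * d = 2.9 * 0.7 = 2.03 m^2
Velocity = Q / A = 1.89 / 2.03 = 0.931034 m/s

0.931034 m/s


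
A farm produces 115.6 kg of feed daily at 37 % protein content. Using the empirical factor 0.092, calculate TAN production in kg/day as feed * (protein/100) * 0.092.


Protein in feed = 115.6 * 37/100 = 42.772 kg/day
TAN = protein * 0.092 = 42.772 * 0.092 = 3.935024 kg/day

3.935024 kg/day


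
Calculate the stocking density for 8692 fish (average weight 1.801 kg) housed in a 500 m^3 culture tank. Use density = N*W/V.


Total biomass = 8692 fish * 1.801 kg = 15654.292 kg
Density = total biomass / volume = 15654.292 / 500 = 31.3086 kg/m^3

31.3086 kg/m^3


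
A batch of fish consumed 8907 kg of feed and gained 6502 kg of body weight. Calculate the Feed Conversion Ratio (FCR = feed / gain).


FCR = feed consumed / weight gained
FCR = 8907 kg / 6502 kg = 1.36989

1.36989


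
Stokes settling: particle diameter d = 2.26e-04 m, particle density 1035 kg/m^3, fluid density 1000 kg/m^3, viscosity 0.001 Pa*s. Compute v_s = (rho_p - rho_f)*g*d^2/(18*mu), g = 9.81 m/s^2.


Density difference: rho_p - rho_f = 1035 - 1000 = 35 kg/m^3
d^2 = (2.26e-04)^2 = 5.1076e-08 m^2
Numerator = (rho_p - rho_f) * g * d^2 = 35 * 9.81 * 5.1076e-08 = 1.7536945e-05
Denominator = 18 * mu = 18 * 0.001 = 0.018
v_s = 1.7536945e-05 / 0.018 = 9.74275e-04 m/s
Check: Re = rho_f * v_s * d / mu = 1000 * 9.74275e-04 * 2.26e-04 / 0.001 = 0.22 < 1, so Stokes' law applies.

9.74275e-04 m/s


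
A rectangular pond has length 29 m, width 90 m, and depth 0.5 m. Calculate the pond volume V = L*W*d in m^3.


Base area = L * W = 29 * 90 = 2610 m^2
Volume = area * depth = 2610 * 0.5 = 1305 m^3

1305 m^3


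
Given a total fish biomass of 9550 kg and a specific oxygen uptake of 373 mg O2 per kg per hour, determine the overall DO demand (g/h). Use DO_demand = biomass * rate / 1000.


Total O2 consumption (mg/h) = 9550 kg * 373 mg/(kg*h) = 3562150 mg/h
Convert to g/h: 3562150 / 1000 = 3562.15 g/h

3562.15 g/h


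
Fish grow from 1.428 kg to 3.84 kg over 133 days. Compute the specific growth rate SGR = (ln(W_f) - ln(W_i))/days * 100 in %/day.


ln(W_f) = ln(3.84) = 1.3454724
ln(W_i) = ln(1.428) = 0.35627486
ln(W_f) - ln(W_i) = 1.3454724 - 0.35627486 = 0.98919754
SGR = 0.98919754 / 133 * 100 = 0.743758 %/day

0.743758 %/day


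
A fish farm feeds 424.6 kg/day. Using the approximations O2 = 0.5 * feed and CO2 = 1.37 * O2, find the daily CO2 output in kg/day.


O2 = 424.6 * 0.5 = 212.3
CO2 = 212.3 * 1.37 = 290.851

290.851 kg/day


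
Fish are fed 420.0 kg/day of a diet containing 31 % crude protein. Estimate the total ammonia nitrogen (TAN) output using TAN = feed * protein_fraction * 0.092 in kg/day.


Protein in feed = 420.0 * 31/100 = 130.2 kg/day
TAN = protein * 0.092 = 130.2 * 0.092 = 11.9784 kg/day

11.9784 kg/day


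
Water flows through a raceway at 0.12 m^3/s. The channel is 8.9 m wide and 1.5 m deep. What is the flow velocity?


Cross-sectional area = W * d = 8.9 * 1.5 = 13.35 m^2
Velocity = Q / A = 0.12 / 13.35 = 0.00898876 m/s

0.00898876 m/s


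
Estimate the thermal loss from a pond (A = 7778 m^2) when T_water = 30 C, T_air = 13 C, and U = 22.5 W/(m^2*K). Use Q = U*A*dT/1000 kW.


Temperature difference dT = 30 - 13 = 17 K
Heat loss (W) = U * A * dT = 22.5 * 7778 * 17 = 2975085 W
Convert to kW: 2975085 / 1000 = 2975.085 kW

2975.085 kW


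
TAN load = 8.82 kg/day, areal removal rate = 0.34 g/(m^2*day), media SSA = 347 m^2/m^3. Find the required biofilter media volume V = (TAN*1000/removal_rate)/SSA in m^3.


A = 8.82*1000 / 0.34 = 25941.176 m^2
V = 25941.176 / 347 = 74.7584

74.7584 m^3


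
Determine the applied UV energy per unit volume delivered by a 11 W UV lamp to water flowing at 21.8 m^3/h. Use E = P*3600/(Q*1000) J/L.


Energy delivered per hour = 11 W * 3600 s = 39600 J/h
Volume treated per hour = 21.8 m^3/h * 1000 = 21800 L/h
dose = 39600 / 21800 = 1.81651 J/L

1.81651 J/L


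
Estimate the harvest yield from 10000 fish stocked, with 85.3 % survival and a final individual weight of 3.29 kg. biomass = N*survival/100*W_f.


Survivors = 10000 * 85.3/100 = 8530 fish
Harvest biomass = survivors * W_f = 8530 * 3.29 = 28063.7 kg

28063.7 kg


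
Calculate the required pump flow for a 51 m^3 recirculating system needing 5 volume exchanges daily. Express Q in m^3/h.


Daily recirculation volume = 51 m^3 * 5 = 255 m^3/day
Flow rate Q = daily volume / 24 h = 255 / 24 = 10.625 m^3/h

10.625 m^3/h


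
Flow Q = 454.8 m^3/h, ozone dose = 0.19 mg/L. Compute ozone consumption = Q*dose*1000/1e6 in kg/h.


O3 demand (mg/h) = Q * dose * 1000 = 454.8 * 0.19 * 1000 = 86412 mg/h
Convert mg to kg: 86412 / 1e6 = 0.086412 kg/h

0.086412 kg/h


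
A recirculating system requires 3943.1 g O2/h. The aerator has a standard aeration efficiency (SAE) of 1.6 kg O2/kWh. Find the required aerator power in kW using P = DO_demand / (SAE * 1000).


SAE in g O2/kWh = 1.6 * 1000 = 1600 g/kWh
P = DO_demand / SAE_g = 3943.1 / 1600 = 2.46444 kW

2.46444 kW


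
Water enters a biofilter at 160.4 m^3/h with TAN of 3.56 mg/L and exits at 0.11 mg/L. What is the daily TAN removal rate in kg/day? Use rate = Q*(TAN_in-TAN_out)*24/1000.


Concentration drop: TAN_in - TAN_out = 3.56 - 0.11 = 3.45 mg/L
Hourly TAN removed = Q * dTAN = 160.4 m^3/h * 3.45 mg/L = 553.38 g/h  (m^3/h * mg/L = g/h)
Daily TAN removed = 553.38 * 24 = 13281.12 g/day
Convert to kg/day: 13281.12 / 1000 = 13.28112 kg/day

13.28112 kg/day


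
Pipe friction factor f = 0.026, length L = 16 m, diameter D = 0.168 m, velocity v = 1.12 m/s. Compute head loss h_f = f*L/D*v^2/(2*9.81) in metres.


v^2 = 1.12^2 = 1.2544 m^2/s^2
L/D = 16/0.168 = 95.238095
h_f = f*(L/D)*v^2/(2g) = 0.026 * 95.238095 * 1.2544 / 19.62 = 0.158315 m

0.158315 m


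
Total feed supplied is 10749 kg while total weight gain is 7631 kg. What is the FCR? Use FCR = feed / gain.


FCR = feed consumed / weight gained
FCR = 10749 kg / 7631 kg = 1.4086

1.4086


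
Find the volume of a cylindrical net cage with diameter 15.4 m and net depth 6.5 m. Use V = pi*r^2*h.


r = d/2 = 15.4/2 = 7.7 m
Base area = pi*r^2 = pi*7.7^2 = 186.26503 m^2
Volume = 186.26503 * 6.5 = 1210.72 m^3

1210.72 m^3


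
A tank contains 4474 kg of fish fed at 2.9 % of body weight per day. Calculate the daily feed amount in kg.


Feeding rate fraction = 2.9% / 100 = 0.029
Daily feed = 4474 kg * 0.029 = 129.746 kg/day

129.746 kg/day


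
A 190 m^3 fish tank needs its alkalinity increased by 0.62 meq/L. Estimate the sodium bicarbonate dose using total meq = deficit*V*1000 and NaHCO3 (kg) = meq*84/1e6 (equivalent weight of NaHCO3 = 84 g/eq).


Tank volume in L = 190 m^3 * 1000 = 190000 L
Total meq required = 0.62 meq/L * 190000 L = 117800 meq
NaHCO3 mass = 117800 meq * 84 mg/meq / 1e6 = 9.8952 kg

9.8952 kg


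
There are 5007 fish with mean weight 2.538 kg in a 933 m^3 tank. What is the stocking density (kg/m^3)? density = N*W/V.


Total biomass = 5007 fish * 2.538 kg = 12707.766 kg
Density = total biomass / volume = 12707.766 / 933 = 13.6203 kg/m^3

13.6203 kg/m^3


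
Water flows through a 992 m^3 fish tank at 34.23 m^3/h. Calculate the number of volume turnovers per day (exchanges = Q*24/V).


Daily flow volume = 34.23 m^3/h * 24 h = 821.52 m^3/day
Exchanges = daily flow / tank volume = 821.52 / 992 = 0.828145 exchanges/day

0.828145 exchanges/day


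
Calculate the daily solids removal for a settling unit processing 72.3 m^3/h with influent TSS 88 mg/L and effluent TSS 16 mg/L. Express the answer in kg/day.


Concentration drop: TSS_in - TSS_out = 88 - 16 = 72 mg/L
Hourly solids removed = Q * dTSS = 72.3 m^3/h * 72 mg/L = 5205.6 g/h  (m^3/h * mg/L = g/h)
Daily solids removed = 5205.6 * 24 = 124934.4 g/day
Convert g to kg: 124934.4 / 1000 = 124.9344 kg/day

124.9344 kg/day


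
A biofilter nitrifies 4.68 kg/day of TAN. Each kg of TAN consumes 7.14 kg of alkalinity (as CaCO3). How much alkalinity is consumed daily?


Alkalinity factor: 7.14 kg CaCO3 consumed per kg TAN nitrified
alk = 4.68 kg TAN * 7.14 = 33.4152 kg CaCO3/day

33.4152 kg CaCO3/day


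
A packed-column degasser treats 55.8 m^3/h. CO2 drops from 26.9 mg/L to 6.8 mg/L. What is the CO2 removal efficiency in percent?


CO2_out / CO2_in = 6.8 / 26.9 = 0.2527881
Fraction remaining = 0.2527881
efficiency = (1 - 0.2527881) * 100 = 74.7212 %

74.7212 %


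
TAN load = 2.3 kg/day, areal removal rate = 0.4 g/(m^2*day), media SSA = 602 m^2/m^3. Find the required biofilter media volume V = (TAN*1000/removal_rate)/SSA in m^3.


A = 2.3*1000 / 0.4 = 5750 m^2
V = 5750 / 602 = 9.5515

9.5515 m^3


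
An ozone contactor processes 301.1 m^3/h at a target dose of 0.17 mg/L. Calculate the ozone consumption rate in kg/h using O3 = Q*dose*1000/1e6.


O3 demand (mg/h) = Q * dose * 1000 = 301.1 * 0.17 * 1000 = 51187 mg/h
Convert mg to kg: 51187 / 1e6 = 0.051187 kg/h

0.051187 kg/h


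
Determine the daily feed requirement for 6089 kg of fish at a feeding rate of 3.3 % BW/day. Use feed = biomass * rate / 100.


Feeding rate fraction = 3.3% / 100 = 0.033
Daily feed = 6089 kg * 0.033 = 200.937 kg/day

200.937 kg/day


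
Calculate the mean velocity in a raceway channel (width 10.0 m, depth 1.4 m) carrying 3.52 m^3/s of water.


Cross-sectional area = W * d = 10.0 * 1.4 = 14 m^2
Velocity = Q / A = 3.52 / 14 = 0.251429 m/s

0.251429 m/s


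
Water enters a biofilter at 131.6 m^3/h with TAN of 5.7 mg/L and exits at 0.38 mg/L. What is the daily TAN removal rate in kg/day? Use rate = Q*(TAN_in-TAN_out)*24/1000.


Concentration drop: TAN_in - TAN_out = 5.7 - 0.38 = 5.32 mg/L
Hourly TAN removed = Q * dTAN = 131.6 m^3/h * 5.32 mg/L = 700.112 g/h  (m^3/h * mg/L = g/h)
Daily TAN removed = 700.112 * 24 = 16802.688 g/day
Convert to kg/day: 16802.688 / 1000 = 16.802688 kg/day

16.802688 kg/day


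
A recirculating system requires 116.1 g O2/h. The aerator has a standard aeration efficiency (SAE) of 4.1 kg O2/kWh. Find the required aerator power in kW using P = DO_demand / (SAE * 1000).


SAE in g O2/kWh = 4.1 * 1000 = 4100 g/kWh
P = DO_demand / SAE_g = 116.1 / 4100 = 0.0283171 kW

0.0283171 kW


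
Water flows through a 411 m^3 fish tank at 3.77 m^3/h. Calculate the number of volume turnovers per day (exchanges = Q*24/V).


Daily flow volume = 3.77 m^3/h * 24 h = 90.48 m^3/day
Exchanges = daily flow / tank volume = 90.48 / 411 = 0.220146 exchanges/day

0.220146 exchanges/day


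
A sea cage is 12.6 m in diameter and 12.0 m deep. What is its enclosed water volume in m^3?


r = d/2 = 12.6/2 = 6.3 m
Base area = pi*r^2 = pi*6.3^2 = 124.68981 m^2
Volume = 124.68981 * 12.0 = 1496.28 m^3

1496.28 m^3


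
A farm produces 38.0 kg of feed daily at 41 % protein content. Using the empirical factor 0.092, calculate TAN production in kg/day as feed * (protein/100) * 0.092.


Protein in feed = 38.0 * 41/100 = 15.58 kg/day
TAN = protein * 0.092 = 15.58 * 0.092 = 1.43336 kg/day

1.43336 kg/day


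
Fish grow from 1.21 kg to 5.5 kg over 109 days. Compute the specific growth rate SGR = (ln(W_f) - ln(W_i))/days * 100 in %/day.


ln(W_f) = ln(5.5) = 1.7047481
ln(W_i) = ln(1.21) = 0.19062036
ln(W_f) - ln(W_i) = 1.7047481 - 0.19062036 = 1.5141277
SGR = 1.5141277 / 109 * 100 = 1.38911 %/day

1.38911 %/day


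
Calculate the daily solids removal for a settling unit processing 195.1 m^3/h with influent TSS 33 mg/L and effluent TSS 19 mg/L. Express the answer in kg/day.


Concentration drop: TSS_in - TSS_out = 33 - 19 = 14 mg/L
Hourly solids removed = Q * dTSS = 195.1 m^3/h * 14 mg/L = 2731.4 g/h  (m^3/h * mg/L = g/h)
Daily solids removed = 2731.4 * 24 = 65553.6 g/day
Convert g to kg: 65553.6 / 1000 = 65.5536 kg/day

65.5536 kg/day


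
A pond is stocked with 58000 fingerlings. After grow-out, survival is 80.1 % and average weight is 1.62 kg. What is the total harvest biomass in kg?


Survivors = 58000 * 80.1/100 = 46458 fish
Harvest biomass = survivors * W_f = 46458 * 1.62 = 75261.96 kg

75261.96 kg


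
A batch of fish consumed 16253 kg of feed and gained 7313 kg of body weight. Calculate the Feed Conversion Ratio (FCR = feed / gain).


FCR = feed consumed / weight gained
FCR = 16253 kg / 7313 kg = 2.22248

2.22248


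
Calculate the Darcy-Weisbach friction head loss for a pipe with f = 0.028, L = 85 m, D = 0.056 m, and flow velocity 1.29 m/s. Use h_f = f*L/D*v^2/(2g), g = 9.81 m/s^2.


v^2 = 1.29^2 = 1.6641 m^2/s^2
L/D = 85/0.056 = 1517.8571
h_f = f*(L/D)*v^2/(2g) = 0.028 * 1517.8571 * 1.6641 / 19.62 = 3.6047 m

3.6047 m


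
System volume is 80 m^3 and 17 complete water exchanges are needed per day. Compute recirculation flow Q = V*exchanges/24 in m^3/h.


Daily recirculation volume = 80 m^3 * 17 = 1360 m^3/day
Flow rate Q = daily volume / 24 h = 1360 / 24 = 56.6667 m^3/h

56.6667 m^3/h


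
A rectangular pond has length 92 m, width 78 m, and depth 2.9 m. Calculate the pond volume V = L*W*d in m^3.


Base area = L * W = 92 * 78 = 7176 m^2
Volume = area * depth = 7176 * 2.9 = 20810.4 m^3

20810.4 m^3


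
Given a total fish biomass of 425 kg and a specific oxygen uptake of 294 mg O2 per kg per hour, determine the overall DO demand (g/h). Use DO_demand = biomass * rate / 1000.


Total O2 consumption (mg/h) = 425 kg * 294 mg/(kg*h) = 124950 mg/h
Convert to g/h: 124950 / 1000 = 124.95 g/h

124.95 g/h


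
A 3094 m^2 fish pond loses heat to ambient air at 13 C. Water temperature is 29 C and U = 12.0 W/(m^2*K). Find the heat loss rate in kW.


Temperature difference dT = 29 - 13 = 16 K
Heat loss (W) = U * A * dT = 12.0 * 3094 * 16 = 594048 W
Convert to kW: 594048 / 1000 = 594.048 kW

594.048 kW


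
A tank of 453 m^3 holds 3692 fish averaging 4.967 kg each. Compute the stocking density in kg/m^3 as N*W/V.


Total biomass = 3692 fish * 4.967 kg = 18338.164 kg
Density = total biomass / volume = 18338.164 / 453 = 40.4816 kg/m^3

40.4816 kg/m^3


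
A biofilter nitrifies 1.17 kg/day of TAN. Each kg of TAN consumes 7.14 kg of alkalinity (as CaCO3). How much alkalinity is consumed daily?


Alkalinity factor: 7.14 kg CaCO3 consumed per kg TAN nitrified
alk = 1.17 kg TAN * 7.14 = 8.3538 kg CaCO3/day

8.3538 kg CaCO3/day


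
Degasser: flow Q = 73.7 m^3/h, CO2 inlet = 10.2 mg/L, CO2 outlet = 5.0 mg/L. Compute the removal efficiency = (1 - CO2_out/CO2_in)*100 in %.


CO2_out / CO2_in = 5.0 / 10.2 = 0.49019608
Fraction remaining = 0.49019608
efficiency = (1 - 0.49019608) * 100 = 50.9804 %

50.9804 %


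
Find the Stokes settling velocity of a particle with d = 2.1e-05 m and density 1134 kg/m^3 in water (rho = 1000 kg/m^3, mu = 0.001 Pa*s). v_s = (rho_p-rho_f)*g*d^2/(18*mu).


Density difference: rho_p - rho_f = 1134 - 1000 = 134 kg/m^3
d^2 = (2.1e-05)^2 = 4.41e-10 m^2
Numerator = (rho_p - rho_f) * g * d^2 = 134 * 9.81 * 4.41e-10 = 5.7971214e-07
Denominator = 18 * mu = 18 * 0.001 = 0.018
v_s = 5.7971214e-07 / 0.018 = 3.22062e-05 m/s
Check: Re = rho_f * v_s * d / mu = 1000 * 3.22062e-05 * 2.1e-05 / 0.001 = 6.76e-04 < 1, so Stokes' law applies.

3.22062e-05 m/s


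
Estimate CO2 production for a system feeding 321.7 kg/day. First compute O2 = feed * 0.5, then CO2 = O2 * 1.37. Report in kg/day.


O2 = 321.7 * 0.5 = 160.85
CO2 = 160.85 * 1.37 = 220.3645

220.3645 kg/day


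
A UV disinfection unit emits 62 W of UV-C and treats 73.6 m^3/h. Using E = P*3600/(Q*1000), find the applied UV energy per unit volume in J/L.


Energy delivered per hour = 62 W * 3600 s = 223200 J/h
Volume treated per hour = 73.6 m^3/h * 1000 = 73600 L/h
dose = 223200 / 73600 = 3.03261 J/L

3.03261 J/L


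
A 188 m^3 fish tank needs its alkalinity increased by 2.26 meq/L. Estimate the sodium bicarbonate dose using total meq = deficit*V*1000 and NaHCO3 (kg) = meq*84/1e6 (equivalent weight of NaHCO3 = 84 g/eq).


Tank volume in L = 188 m^3 * 1000 = 188000 L
Total meq required = 2.26 meq/L * 188000 L = 424880 meq
NaHCO3 mass = 424880 meq * 84 mg/meq / 1e6 = 35.6899 kg

35.6899 kg


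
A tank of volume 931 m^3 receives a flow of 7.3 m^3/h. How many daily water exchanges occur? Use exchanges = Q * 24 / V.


Daily flow volume = 7.3 m^3/h * 24 h = 175.2 m^3/day
Exchanges = daily flow / tank volume = 175.2 / 931 = 0.188185 exchanges/day

0.188185 exchanges/day


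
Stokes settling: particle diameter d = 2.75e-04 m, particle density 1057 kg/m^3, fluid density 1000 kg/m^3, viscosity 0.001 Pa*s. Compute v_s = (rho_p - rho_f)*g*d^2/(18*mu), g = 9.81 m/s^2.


Density difference: rho_p - rho_f = 1057 - 1000 = 57 kg/m^3
d^2 = (2.75e-04)^2 = 7.5625e-08 m^2
Numerator = (rho_p - rho_f) * g * d^2 = 57 * 9.81 * 7.5625e-08 = 4.2287231e-05
Denominator = 18 * mu = 18 * 0.001 = 0.018
v_s = 4.2287231e-05 / 0.018 = 0.00234929 m/s
Check: Re = rho_f * v_s * d / mu = 1000 * 0.00234929 * 2.75e-04 / 0.001 = 0.646 < 1, so Stokes' law applies.

0.00234929 m/s


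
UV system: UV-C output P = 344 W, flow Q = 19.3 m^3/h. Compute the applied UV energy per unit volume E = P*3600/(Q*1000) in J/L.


Energy delivered per hour = 344 W * 3600 s = 1238400 J/h
Volume treated per hour = 19.3 m^3/h * 1000 = 19300 L/h
dose = 1238400 / 19300 = 64.1658 J/L

64.1658 J/L


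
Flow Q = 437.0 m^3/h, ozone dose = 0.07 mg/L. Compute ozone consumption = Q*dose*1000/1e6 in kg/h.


O3 demand (mg/h) = Q * dose * 1000 = 437.0 * 0.07 * 1000 = 30590 mg/h
Convert mg to kg: 30590 / 1e6 = 0.03059 kg/h

0.03059 kg/h


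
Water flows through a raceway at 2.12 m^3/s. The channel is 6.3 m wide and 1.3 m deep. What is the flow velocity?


Cross-sectional area = W * d = 6.3 * 1.3 = 8.19 m^2
Velocity = Q / A = 2.12 / 8.19 = 0.258852 m/s

0.258852 m/s


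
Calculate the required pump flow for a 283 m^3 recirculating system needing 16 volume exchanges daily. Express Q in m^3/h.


Daily recirculation volume = 283 m^3 * 16 = 4528 m^3/day
Flow rate Q = daily volume / 24 h = 4528 / 24 = 188.667 m^3/h

188.667 m^3/h


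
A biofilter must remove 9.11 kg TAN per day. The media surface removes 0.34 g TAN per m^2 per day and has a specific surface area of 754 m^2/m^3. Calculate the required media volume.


A = 9.11*1000 / 0.34 = 26794.118 m^2
V = 26794.118 / 754 = 35.536

35.536 m^3


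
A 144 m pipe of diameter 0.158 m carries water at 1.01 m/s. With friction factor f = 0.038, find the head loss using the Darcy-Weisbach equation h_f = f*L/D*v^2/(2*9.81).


v^2 = 1.01^2 = 1.0201 m^2/s^2
L/D = 144/0.158 = 911.39241
h_f = f*(L/D)*v^2/(2g) = 0.038 * 911.39241 * 1.0201 / 19.62 = 1.80066 m

1.80066 m


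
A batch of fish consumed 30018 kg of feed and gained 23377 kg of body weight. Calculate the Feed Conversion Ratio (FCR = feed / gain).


FCR = feed consumed / weight gained
FCR = 30018 kg / 23377 kg = 1.28408

1.28408


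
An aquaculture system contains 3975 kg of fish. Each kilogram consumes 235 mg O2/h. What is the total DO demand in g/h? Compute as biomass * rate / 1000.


Total O2 consumption (mg/h) = 3975 kg * 235 mg/(kg*h) = 934125 mg/h
Convert to g/h: 934125 / 1000 = 934.125 g/h

934.125 g/h


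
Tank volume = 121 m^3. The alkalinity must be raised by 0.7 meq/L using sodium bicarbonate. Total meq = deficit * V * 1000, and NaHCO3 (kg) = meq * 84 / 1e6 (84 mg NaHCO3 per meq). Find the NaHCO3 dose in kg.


Tank volume in L = 121 m^3 * 1000 = 121000 L
Total meq required = 0.7 meq/L * 121000 L = 84700 meq
NaHCO3 mass = 84700 meq * 84 mg/meq / 1e6 = 7.1148 kg

7.1148 kg


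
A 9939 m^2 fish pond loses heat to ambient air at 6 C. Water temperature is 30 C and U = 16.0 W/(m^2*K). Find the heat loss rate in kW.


Temperature difference dT = 30 - 6 = 24 K
Heat loss (W) = U * A * dT = 16.0 * 9939 * 24 = 3816576 W
Convert to kW: 3816576 / 1000 = 3816.576 kW

3816.576 kW


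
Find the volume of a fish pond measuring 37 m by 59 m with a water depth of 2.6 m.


Base area = L * W = 37 * 59 = 2183 m^2
Volume = area * depth = 2183 * 2.6 = 5675.8 m^3

5675.8 m^3


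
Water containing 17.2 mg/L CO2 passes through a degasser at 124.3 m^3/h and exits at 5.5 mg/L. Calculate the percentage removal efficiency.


CO2_out / CO2_in = 5.5 / 17.2 = 0.31976744
Fraction remaining = 0.31976744
efficiency = (1 - 0.31976744) * 100 = 68.0233 %

68.0233 %
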